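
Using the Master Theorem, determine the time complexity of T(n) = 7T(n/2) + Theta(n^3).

Master Theorem for T(n) = 7T(n/2) + O(n^3):

a = 7, b = 2, c = 3
log_b(a) = log_2(7) = 2.8074

Case 3: c = 3 > log_2(7) = 2.8074
T(n) = O(n^3) = O(n^3)

For T(n) = 7T(n/2) + O(n^3): log_2(7) = 2.8074. This is Case 3 of the Master Theorem (c > log_b(a), work dominated by root), giving O(n^3).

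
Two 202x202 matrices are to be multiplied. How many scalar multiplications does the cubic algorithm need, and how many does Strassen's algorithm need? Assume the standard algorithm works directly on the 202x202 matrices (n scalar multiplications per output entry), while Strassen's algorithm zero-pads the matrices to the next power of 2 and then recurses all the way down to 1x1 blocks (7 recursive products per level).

Matrix multiplication for 202x202 matrices:

Strassen's algorithm requires power-of-2 dimensions. Pad 202x202 to 256x256 (next power of 2).

Standard algorithm: 202^3 = 8242408 multiplications
Strassen's algorithm: 7^(log2(256)) = 7^8 = 5764801 multiplications
Savings: 8242408 - 5764801 = 2477607 multiplications

Standard: 8242408 multiplications (202^3). Strassen: 5764801 multiplications (7^8, after padding to 256x256). Strassen reduces 8 recursive multiplications to 7 at each level.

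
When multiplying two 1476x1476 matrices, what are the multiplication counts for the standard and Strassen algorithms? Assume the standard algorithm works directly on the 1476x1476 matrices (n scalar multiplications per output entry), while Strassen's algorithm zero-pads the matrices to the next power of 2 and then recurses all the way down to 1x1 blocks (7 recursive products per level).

Matrix multiplication for 1476x1476 matrices:

Strassen's algorithm requires power-of-2 dimensions. Pad 1476x1476 to 2048x2048 (next power of 2).

Standard algorithm: 1476^3 = 3215578176 multiplications
Strassen's algorithm: 7^(log2(2048)) = 7^11 = 1977326743 multiplications
Savings: 3215578176 - 1977326743 = 1238251433 multiplications

Standard: 3215578176 multiplications (1476^3). Strassen: 1977326743 multiplications (7^11, after padding to 2048x2048). Strassen reduces 8 recursive multiplications to 7 at each level.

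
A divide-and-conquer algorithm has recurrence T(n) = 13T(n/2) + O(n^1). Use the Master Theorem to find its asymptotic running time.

Master Theorem for T(n) = 13T(n/2) + O(n^1):

a = 13, b = 2, c = 1
log_b(a) = log_2(13) = 3.7004

Case 1: c = 1 < log_2(13) = 3.7004
T(n) = O(n^(log_2 13))

For T(n) = 13T(n/2) + O(n^1): log_2(13) = 3.7004. This is Case 1 of the Master Theorem (c < log_b(a), work dominated by leaves), giving O(n^(log_2 13)).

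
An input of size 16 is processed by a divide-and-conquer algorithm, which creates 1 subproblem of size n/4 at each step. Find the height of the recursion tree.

For divide and conquer with division factor 4:

Problem sizes at each level:
Level 0: 16
Level 1: 4
Level 2: 1

The root is level 0 and the size-1 base case is level 2 (the tree spans levels 0 through 2, i.e. 3 levels counting the root), so the depth is the number of divisions: log_4(16) = 2

The recursion tree depth is log_4(16) = 2. At each level, the problem size is divided by 4, so it takes 2 divisions to reduce to a base case of size 1. The algorithm makes 1 recursive call at each level.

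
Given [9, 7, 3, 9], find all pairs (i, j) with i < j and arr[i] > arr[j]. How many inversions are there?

Finding inversions in [9, 7, 3, 9]:

(0, 1): arr[0]=9 > arr[1]=7
(0, 2): arr[0]=9 > arr[2]=3
(1, 2): arr[1]=7 > arr[2]=3

Total inversions: 3

The array has 3 inversion(s): (0,1), (0,2), (1,2). Each pair (i,j) satisfies i < j and arr[i] > arr[j].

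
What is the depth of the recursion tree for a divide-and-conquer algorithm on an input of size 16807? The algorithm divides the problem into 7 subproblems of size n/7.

For divide and conquer with division factor 7:

Problem sizes at each level:
Level 0: 16807
Level 1: 2401
Level 2: 343
Level 3: 49
Level 4: 7
Level 5: 1

The root is level 0 and the size-1 base case is level 5 (the tree spans levels 0 through 5, i.e. 6 levels counting the root), so the depth is the number of divisions: log_7(16807) = 5

The recursion tree depth is log_7(16807) = 5. At each level, the problem size is divided by 7, so it takes 5 divisions to reduce to a base case of size 1. The algorithm makes 7 recursive calls at each level.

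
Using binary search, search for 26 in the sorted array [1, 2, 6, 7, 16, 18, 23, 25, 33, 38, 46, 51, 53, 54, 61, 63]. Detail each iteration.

Binary search for 26 in [1, 2, 6, 7, 16, 18, 23, 25, 33, 38, 46, 51, 53, 54, 61, 63]:

lo=0, hi=15, mid=7, arr[mid]=25 -> 25 < 26, search right half
lo=8, hi=15, mid=11, arr[mid]=51 -> 51 > 26, search left half
lo=8, hi=10, mid=9, arr[mid]=38 -> 38 > 26, search left half
lo=8, hi=8, mid=8, arr[mid]=33 -> 33 > 26, search left half
lo=8 > hi=7, target 26 not found

Binary search determines that 26 is not in the array after 4 comparisons. The search space was exhausted without finding the target.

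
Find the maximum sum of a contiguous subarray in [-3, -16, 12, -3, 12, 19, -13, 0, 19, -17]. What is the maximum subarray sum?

Using Kadane's algorithm on [-3, -16, 12, -3, 12, 19, -13, 0, 19, -17]:

Scanning through the array:
Position 1 (value -16): max_ending_here = -16, max_so_far = -3
Position 2 (value 12): max_ending_here = 12, max_so_far = 12
Position 3 (value -3): max_ending_here = 9, max_so_far = 12
Position 4 (value 12): max_ending_here = 21, max_so_far = 21
Position 5 (value 19): max_ending_here = 40, max_so_far = 40
Position 6 (value -13): max_ending_here = 27, max_so_far = 40
Position 7 (value 0): max_ending_here = 27, max_so_far = 40
Position 8 (value 19): max_ending_here = 46, max_so_far = 46
Position 9 (value -17): max_ending_here = 29, max_so_far = 46

Maximum subarray: [12, -3, 12, 19, -13, 0, 19]
Maximum sum: 46

The maximum subarray is [12, -3, 12, 19, -13, 0, 19] with sum 46. This subarray runs from index 2 to index 8.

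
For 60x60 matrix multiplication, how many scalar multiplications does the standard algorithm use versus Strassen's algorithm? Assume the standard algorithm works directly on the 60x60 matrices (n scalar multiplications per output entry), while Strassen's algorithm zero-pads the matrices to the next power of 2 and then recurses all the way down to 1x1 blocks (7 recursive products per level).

Matrix multiplication for 60x60 matrices:

Strassen's algorithm requires power-of-2 dimensions. Pad 60x60 to 64x64 (next power of 2).

Standard algorithm: 60^3 = 216000 multiplications
Strassen's algorithm: 7^(log2(64)) = 7^6 = 117649 multiplications
Savings: 216000 - 117649 = 98351 multiplications

Standard: 216000 multiplications (60^3). Strassen: 117649 multiplications (7^6, after padding to 64x64). Strassen reduces 8 recursive multiplications to 7 at each level.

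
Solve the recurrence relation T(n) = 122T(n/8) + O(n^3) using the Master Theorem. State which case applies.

Master Theorem for T(n) = 122T(n/8) + O(n^3):

a = 122, b = 8, c = 3
log_b(a) = log_8(122) = 2.3102

Case 3: c = 3 > log_8(122) = 2.3102
T(n) = O(n^3) = O(n^3)

For T(n) = 122T(n/8) + O(n^3): log_8(122) = 2.3102. This is Case 3 of the Master Theorem (c > log_b(a), work dominated by root), giving O(n^3).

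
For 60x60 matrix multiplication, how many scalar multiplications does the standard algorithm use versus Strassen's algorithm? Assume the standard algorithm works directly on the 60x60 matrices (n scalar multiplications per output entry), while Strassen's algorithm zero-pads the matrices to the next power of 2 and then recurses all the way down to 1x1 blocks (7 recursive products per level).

Matrix multiplication for 60x60 matrices:

Strassen's algorithm requires power-of-2 dimensions. Pad 60x60 to 64x64 (next power of 2).

Standard algorithm: 60^3 = 216000 multiplications
Strassen's algorithm: 7^(log2(64)) = 7^6 = 117649 multiplications
Savings: 216000 - 117649 = 98351 multiplications

Standard: 216000 multiplications (60^3). Strassen: 117649 multiplications (7^6, after padding to 64x64). Strassen reduces 8 recursive multiplications to 7 at each level.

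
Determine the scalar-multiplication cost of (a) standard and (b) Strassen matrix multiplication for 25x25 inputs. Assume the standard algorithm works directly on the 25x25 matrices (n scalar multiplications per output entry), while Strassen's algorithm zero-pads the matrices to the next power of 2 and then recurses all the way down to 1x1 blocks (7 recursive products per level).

Matrix multiplication for 25x25 matrices:

Strassen's algorithm requires power-of-2 dimensions. Pad 25x25 to 32x32 (next power of 2).

Standard algorithm: 25^3 = 15625 multiplications
Strassen's algorithm: 7^(log2(32)) = 7^5 = 16807 multiplications
Difference: 15625 - 16807 = -1182 (Strassen uses MORE here due to padding overhead — for small or just-over-power-of-2 n, padding can outweigh the per-level savings)

Standard: 15625 multiplications (25^3). Strassen: 16807 multiplications (7^5, after padding to 32x32). Strassen reduces 8 recursive multiplications to 7 at each level.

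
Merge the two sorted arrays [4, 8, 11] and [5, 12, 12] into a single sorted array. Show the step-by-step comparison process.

Merging process:

Compare 4 vs 5: take 4 from left. Merged: [4]
Compare 8 vs 5: take 5 from right. Merged: [4, 5]
Compare 8 vs 12: take 8 from left. Merged: [4, 5, 8]
Compare 11 vs 12: take 11 from left. Merged: [4, 5, 8, 11]
Append remaining from right: [12, 12]. Merged: [4, 5, 8, 11, 12, 12]

Final merged array: [4, 5, 8, 11, 12, 12]
Total comparisons: 4

The merged array is [4, 5, 8, 11, 12, 12], requiring 4 comparisons. The merge step runs in O(n) time where n is the total number of elements.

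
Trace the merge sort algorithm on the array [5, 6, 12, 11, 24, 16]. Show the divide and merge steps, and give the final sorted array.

Merge sort trace:

Split: [5, 6, 12, 11, 24, 16] -> [5, 6, 12] and [11, 24, 16]
  Split: [5, 6, 12] -> [5] and [6, 12]
    Split: [6, 12] -> [6] and [12]
    Merge: [6] + [12] -> [6, 12]
  Merge: [5] + [6, 12] -> [5, 6, 12]
  Split: [11, 24, 16] -> [11] and [24, 16]
    Split: [24, 16] -> [24] and [16]
    Merge: [24] + [16] -> [16, 24]
  Merge: [11] + [16, 24] -> [11, 16, 24]
Merge: [5, 6, 12] + [11, 16, 24] -> [5, 6, 11, 12, 16, 24]

Final sorted array: [5, 6, 11, 12, 16, 24]

The merge sort proceeds by recursively splitting the array and merging sorted halves.
After all merges, the sorted array is [5, 6, 11, 12, 16, 24].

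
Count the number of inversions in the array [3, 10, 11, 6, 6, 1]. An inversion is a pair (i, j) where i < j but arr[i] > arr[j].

Finding inversions in [3, 10, 11, 6, 6, 1]:

(0, 5): arr[0]=3 > arr[5]=1
(1, 3): arr[1]=10 > arr[3]=6
(1, 4): arr[1]=10 > arr[4]=6
(1, 5): arr[1]=10 > arr[5]=1
(2, 3): arr[2]=11 > arr[3]=6
(2, 4): arr[2]=11 > arr[4]=6
(2, 5): arr[2]=11 > arr[5]=1
(3, 5): arr[3]=6 > arr[5]=1
(4, 5): arr[4]=6 > arr[5]=1

Total inversions: 9

The array has 9 inversion(s): (0,5), (1,3), (1,4), (1,5), (2,3), (2,4), (2,5), (3,5), (4,5). Each pair (i,j) satisfies i < j and arr[i] > arr[j].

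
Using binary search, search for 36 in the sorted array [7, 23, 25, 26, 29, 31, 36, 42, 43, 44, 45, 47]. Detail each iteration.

Binary search for 36 in [7, 23, 25, 26, 29, 31, 36, 42, 43, 44, 45, 47]:

lo=0, hi=11, mid=5, arr[mid]=31 -> 31 < 36, search right half
lo=6, hi=11, mid=8, arr[mid]=43 -> 43 > 36, search left half
lo=6, hi=7, mid=6, arr[mid]=36 -> Found target at index 6!

Binary search finds 36 at index 6 after 3 comparisons. The search repeatedly halves the search space by comparing with the middle element.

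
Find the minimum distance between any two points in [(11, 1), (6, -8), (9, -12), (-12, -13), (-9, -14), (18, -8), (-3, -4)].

Computing all pairwise distances among 7 points:

d((11, 1), (6, -8)) = 10.2956
d((11, 1), (9, -12)) = 13.1529
d((11, 1), (-12, -13)) = 26.9258
d((11, 1), (-9, -14)) = 25.0
d((11, 1), (18, -8)) = 11.4018
d((11, 1), (-3, -4)) = 14.8661
d((6, -8), (9, -12)) = 5.0
d((6, -8), (-12, -13)) = 18.6815
d((6, -8), (-9, -14)) = 16.1555
d((6, -8), (18, -8)) = 12.0
d((6, -8), (-3, -4)) = 9.8489
d((9, -12), (-12, -13)) = 21.0238
d((9, -12), (-9, -14)) = 18.1108
d((9, -12), (18, -8)) = 9.8489
d((9, -12), (-3, -4)) = 14.4222
d((-12, -13), (-9, -14)) = 3.1623 <-- minimum
d((-12, -13), (18, -8)) = 30.4138
d((-12, -13), (-3, -4)) = 12.7279
d((-9, -14), (18, -8)) = 27.6586
d((-9, -14), (-3, -4)) = 11.6619
d((18, -8), (-3, -4)) = 21.3776

Closest pair: (-12, -13) and (-9, -14) with distance 3.1623

The closest pair is (-12, -13) and (-9, -14) with Euclidean distance 3.1623. For 7 points, brute-force pairwise comparison is shown above. For large n, the divide-and-conquer algorithm (sort by x, recurse on halves, check the dividing strip) achieves O(n log n).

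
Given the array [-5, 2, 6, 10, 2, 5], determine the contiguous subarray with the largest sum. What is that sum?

Using Kadane's algorithm on [-5, 2, 6, 10, 2, 5]:

Scanning through the array:
Position 1 (value 2): max_ending_here = 2, max_so_far = 2
Position 2 (value 6): max_ending_here = 8, max_so_far = 8
Position 3 (value 10): max_ending_here = 18, max_so_far = 18
Position 4 (value 2): max_ending_here = 20, max_so_far = 20
Position 5 (value 5): max_ending_here = 25, max_so_far = 25

Maximum subarray: [2, 6, 10, 2, 5]
Maximum sum: 25

The maximum subarray is [2, 6, 10, 2, 5] with sum 25. This subarray runs from index 1 to index 5.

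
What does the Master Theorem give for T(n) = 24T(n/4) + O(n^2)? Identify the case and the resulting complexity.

Master Theorem for T(n) = 24T(n/4) + O(n^2):

a = 24, b = 4, c = 2
log_b(a) = log_4(24) = 2.2925

Case 1: c = 2 < log_4(24) = 2.2925
T(n) = O(n^(log_4 24))

For T(n) = 24T(n/4) + O(n^2): log_4(24) = 2.2925. This is Case 1 of the Master Theorem (c < log_b(a), work dominated by leaves), giving O(n^(log_4 24)).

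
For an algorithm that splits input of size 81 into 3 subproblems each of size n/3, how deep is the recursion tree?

For divide and conquer with division factor 3:

Problem sizes at each level:
Level 0: 81
Level 1: 27
Level 2: 9
Level 3: 3
Level 4: 1

The root is level 0 and the size-1 base case is level 4 (the tree spans levels 0 through 4, i.e. 5 levels counting the root), so the depth is the number of divisions: log_3(81) = 4

The recursion tree depth is log_3(81) = 4. At each level, the problem size is divided by 3, so it takes 4 divisions to reduce to a base case of size 1. The algorithm makes 3 recursive calls at each level.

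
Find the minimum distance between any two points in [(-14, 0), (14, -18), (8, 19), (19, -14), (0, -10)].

Computing all pairwise distances among 5 points:

d((-14, 0), (14, -18)) = 33.2866
d((-14, 0), (8, 19)) = 29.0689
d((-14, 0), (19, -14)) = 35.8469
d((-14, 0), (0, -10)) = 17.2047
d((14, -18), (8, 19)) = 37.4833
d((14, -18), (19, -14)) = 6.4031 <-- minimum
d((14, -18), (0, -10)) = 16.1245
d((8, 19), (19, -14)) = 34.7851
d((8, 19), (0, -10)) = 30.0832
d((19, -14), (0, -10)) = 19.4165

Closest pair: (14, -18) and (19, -14) with distance 6.4031

The closest pair is (14, -18) and (19, -14) with Euclidean distance 6.4031. For 5 points, brute-force pairwise comparison is shown above. For large n, the divide-and-conquer algorithm (sort by x, recurse on halves, check the dividing strip) achieves O(n log n).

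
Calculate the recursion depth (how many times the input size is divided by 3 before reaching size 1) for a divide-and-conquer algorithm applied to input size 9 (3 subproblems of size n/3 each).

For divide and conquer with division factor 3:

Problem sizes at each level:
Level 0: 9
Level 1: 3
Level 2: 1

The root is level 0 and the size-1 base case is level 2 (the tree spans levels 0 through 2, i.e. 3 levels counting the root), so the depth is the number of divisions: log_3(9) = 2

The recursion tree depth is log_3(9) = 2. At each level, the problem size is divided by 3, so it takes 2 divisions to reduce to a base case of size 1. The algorithm makes 3 recursive calls at each level.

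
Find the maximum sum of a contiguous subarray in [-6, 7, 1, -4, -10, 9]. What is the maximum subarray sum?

Using Kadane's algorithm on [-6, 7, 1, -4, -10, 9]:

Scanning through the array:
Position 1 (value 7): max_ending_here = 7, max_so_far = 7
Position 2 (value 1): max_ending_here = 8, max_so_far = 8
Position 3 (value -4): max_ending_here = 4, max_so_far = 8
Position 4 (value -10): max_ending_here = -6, max_so_far = 8
Position 5 (value 9): max_ending_here = 9, max_so_far = 9

Maximum subarray: [9]
Maximum sum: 9

The maximum subarray is [9] with sum 9. This subarray runs from index 5 to index 5.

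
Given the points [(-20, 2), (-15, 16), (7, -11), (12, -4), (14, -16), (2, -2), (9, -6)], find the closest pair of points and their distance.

Computing all pairwise distances among 7 points:

d((-20, 2), (-15, 16)) = 14.8661
d((-20, 2), (7, -11)) = 29.9666
d((-20, 2), (12, -4)) = 32.5576
d((-20, 2), (14, -16)) = 38.4708
d((-20, 2), (2, -2)) = 22.3607
d((-20, 2), (9, -6)) = 30.0832
d((-15, 16), (7, -11)) = 34.8281
d((-15, 16), (12, -4)) = 33.6006
d((-15, 16), (14, -16)) = 43.1856
d((-15, 16), (2, -2)) = 24.7588
d((-15, 16), (9, -6)) = 32.5576
d((7, -11), (12, -4)) = 8.6023
d((7, -11), (14, -16)) = 8.6023
d((7, -11), (2, -2)) = 10.2956
d((7, -11), (9, -6)) = 5.3852
d((12, -4), (14, -16)) = 12.1655
d((12, -4), (2, -2)) = 10.198
d((12, -4), (9, -6)) = 3.6056 <-- minimum
d((14, -16), (2, -2)) = 18.4391
d((14, -16), (9, -6)) = 11.1803
d((2, -2), (9, -6)) = 8.0623

Closest pair: (12, -4) and (9, -6) with distance 3.6056

The closest pair is (12, -4) and (9, -6) with Euclidean distance 3.6056. For 7 points, brute-force pairwise comparison is shown above. For large n, the divide-and-conquer algorithm (sort by x, recurse on halves, check the dividing strip) achieves O(n log n).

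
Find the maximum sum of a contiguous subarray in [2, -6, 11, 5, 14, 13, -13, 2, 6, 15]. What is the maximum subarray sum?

Using Kadane's algorithm on [2, -6, 11, 5, 14, 13, -13, 2, 6, 15]:

Scanning through the array:
Position 1 (value -6): max_ending_here = -4, max_so_far = 2
Position 2 (value 11): max_ending_here = 11, max_so_far = 11
Position 3 (value 5): max_ending_here = 16, max_so_far = 16
Position 4 (value 14): max_ending_here = 30, max_so_far = 30
Position 5 (value 13): max_ending_here = 43, max_so_far = 43
Position 6 (value -13): max_ending_here = 30, max_so_far = 43
Position 7 (value 2): max_ending_here = 32, max_so_far = 43
Position 8 (value 6): max_ending_here = 38, max_so_far = 43
Position 9 (value 15): max_ending_here = 53, max_so_far = 53

Maximum subarray: [11, 5, 14, 13, -13, 2, 6, 15]
Maximum sum: 53

The maximum subarray is [11, 5, 14, 13, -13, 2, 6, 15] with sum 53. This subarray runs from index 2 to index 9.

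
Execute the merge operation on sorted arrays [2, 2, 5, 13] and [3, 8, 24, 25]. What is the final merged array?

Merging process:

Compare 2 vs 3: take 2 from left. Merged: [2]
Compare 2 vs 3: take 2 from left. Merged: [2, 2]
Compare 5 vs 3: take 3 from right. Merged: [2, 2, 3]
Compare 5 vs 8: take 5 from left. Merged: [2, 2, 3, 5]
Compare 13 vs 8: take 8 from right. Merged: [2, 2, 3, 5, 8]
Compare 13 vs 24: take 13 from left. Merged: [2, 2, 3, 5, 8, 13]
Append remaining from right: [24, 25]. Merged: [2, 2, 3, 5, 8, 13, 24, 25]

Final merged array: [2, 2, 3, 5, 8, 13, 24, 25]
Total comparisons: 6

The merged array is [2, 2, 3, 5, 8, 13, 24, 25], requiring 6 comparisons. The merge step runs in O(n) time where n is the total number of elements.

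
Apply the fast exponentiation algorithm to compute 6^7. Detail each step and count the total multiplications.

Computing 6^7 by squaring (build up from 6^1; each line after the first costs one multiplication):

6^1 = 6
6^2 = (6^1)^2 = 6^2 = 36
6^3 = 6 * 6^2 = 6 * 36 = 216
6^6 = (6^3)^2 = 216^2 = 46656
6^7 = 6 * 6^6 = 6 * 46656 = 279936

Result: 279936
Multiplications needed: 4 (4 lines after 6^1)

6^7 = 279936. Using exponentiation by squaring, this requires 4 multiplications. The key idea: if the exponent is even, square the half-power; if odd, multiply by the base once.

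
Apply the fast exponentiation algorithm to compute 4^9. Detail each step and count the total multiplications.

Computing 4^9 by squaring (build up from 4^1; each line after the first costs one multiplication):

4^1 = 4
4^2 = (4^1)^2 = 4^2 = 16
4^4 = (4^2)^2 = 16^2 = 256
4^8 = (4^4)^2 = 256^2 = 65536
4^9 = 4 * 4^8 = 4 * 65536 = 262144

Result: 262144
Multiplications needed: 4 (4 lines after 4^1)

4^9 = 262144. Using exponentiation by squaring, this requires 4 multiplications. The key idea: if the exponent is even, square the half-power; if odd, multiply by the base once.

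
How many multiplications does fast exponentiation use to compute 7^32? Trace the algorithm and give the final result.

Computing 7^32 by squaring (build up from 7^1; each line after the first costs one multiplication):

7^1 = 7
7^2 = (7^1)^2 = 7^2 = 49
7^4 = (7^2)^2 = 49^2 = 2401
7^8 = (7^4)^2 = 2401^2 = 5764801
7^16 = (7^8)^2 = 5764801^2 = 33232930569601
7^32 = (7^16)^2 = 33232930569601^2 = 1104427674243920646305299201

Result: 1104427674243920646305299201
Multiplications needed: 5 (5 lines after 7^1)

7^32 = 1104427674243920646305299201. Using exponentiation by squaring, this requires 5 multiplications. The key idea: if the exponent is even, square the half-power; if odd, multiply by the base once.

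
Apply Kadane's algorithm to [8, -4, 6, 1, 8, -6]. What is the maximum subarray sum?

Using Kadane's algorithm on [8, -4, 6, 1, 8, -6]:

Scanning through the array:
Position 1 (value -4): max_ending_here = 4, max_so_far = 8
Position 2 (value 6): max_ending_here = 10, max_so_far = 10
Position 3 (value 1): max_ending_here = 11, max_so_far = 11
Position 4 (value 8): max_ending_here = 19, max_so_far = 19
Position 5 (value -6): max_ending_here = 13, max_so_far = 19

Maximum subarray: [8, -4, 6, 1, 8]
Maximum sum: 19

The maximum subarray is [8, -4, 6, 1, 8] with sum 19. This subarray runs from index 0 to index 4.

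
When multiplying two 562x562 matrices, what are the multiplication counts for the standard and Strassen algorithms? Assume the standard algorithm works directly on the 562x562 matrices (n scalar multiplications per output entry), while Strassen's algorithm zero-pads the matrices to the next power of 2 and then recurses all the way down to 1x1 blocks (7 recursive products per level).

Matrix multiplication for 562x562 matrices:

Strassen's algorithm requires power-of-2 dimensions. Pad 562x562 to 1024x1024 (next power of 2).

Standard algorithm: 562^3 = 177504328 multiplications
Strassen's algorithm: 7^(log2(1024)) = 7^10 = 282475249 multiplications
Difference: 177504328 - 282475249 = -104970921 (Strassen uses MORE here due to padding overhead — for small or just-over-power-of-2 n, padding can outweigh the per-level savings)

Standard: 177504328 multiplications (562^3). Strassen: 282475249 multiplications (7^10, after padding to 1024x1024). Strassen reduces 8 recursive multiplications to 7 at each level.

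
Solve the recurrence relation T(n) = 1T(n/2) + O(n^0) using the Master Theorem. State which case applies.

Master Theorem for T(n) = 1T(n/2) + O(n^0):

a = 1, b = 2, c = 0
log_b(a) = log_2(1) = 0.0000

Case 2: c = 0 = log_2(1) = 0.0000
T(n) = O(n^0 log n) = O(log n)

For T(n) = 1T(n/2) + O(n^0): log_2(1) = 0.0000. This is Case 2 of the Master Theorem (c = log_b(a), equal work at all levels), giving O(log n).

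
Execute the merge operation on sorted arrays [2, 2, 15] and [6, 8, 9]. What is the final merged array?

Merging process:

Compare 2 vs 6: take 2 from left. Merged: [2]
Compare 2 vs 6: take 2 from left. Merged: [2, 2]
Compare 15 vs 6: take 6 from right. Merged: [2, 2, 6]
Compare 15 vs 8: take 8 from right. Merged: [2, 2, 6, 8]
Compare 15 vs 9: take 9 from right. Merged: [2, 2, 6, 8, 9]
Append remaining from left: [15]. Merged: [2, 2, 6, 8, 9, 15]

Final merged array: [2, 2, 6, 8, 9, 15]
Total comparisons: 5

The merged array is [2, 2, 6, 8, 9, 15], requiring 5 comparisons. The merge step runs in O(n) time where n is the total number of elements.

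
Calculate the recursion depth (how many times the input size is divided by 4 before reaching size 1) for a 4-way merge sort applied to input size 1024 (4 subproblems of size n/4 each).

For divide and conquer with division factor 4:

Problem sizes at each level:
Level 0: 1024
Level 1: 256
Level 2: 64
Level 3: 16
Level 4: 4
Level 5: 1

The root is level 0 and the size-1 base case is level 5 (the tree spans levels 0 through 5, i.e. 6 levels counting the root), so the depth is the number of divisions: log_4(1024) = 5

The recursion tree depth is log_4(1024) = 5. At each level, the problem size is divided by 4, so it takes 5 divisions to reduce to a base case of size 1. The algorithm makes 4 recursive calls at each level.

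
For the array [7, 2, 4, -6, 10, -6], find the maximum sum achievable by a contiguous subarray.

Using Kadane's algorithm on [7, 2, 4, -6, 10, -6]:

Scanning through the array:
Position 1 (value 2): max_ending_here = 9, max_so_far = 9
Position 2 (value 4): max_ending_here = 13, max_so_far = 13
Position 3 (value -6): max_ending_here = 7, max_so_far = 13
Position 4 (value 10): max_ending_here = 17, max_so_far = 17
Position 5 (value -6): max_ending_here = 11, max_so_far = 17

Maximum subarray: [7, 2, 4, -6, 10]
Maximum sum: 17

The maximum subarray is [7, 2, 4, -6, 10] with sum 17. This subarray runs from index 0 to index 4.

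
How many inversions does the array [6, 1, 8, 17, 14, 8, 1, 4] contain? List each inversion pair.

Finding inversions in [6, 1, 8, 17, 14, 8, 1, 4]:

(0, 1): arr[0]=6 > arr[1]=1
(0, 6): arr[0]=6 > arr[6]=1
(0, 7): arr[0]=6 > arr[7]=4
(2, 6): arr[2]=8 > arr[6]=1
(2, 7): arr[2]=8 > arr[7]=4
(3, 4): arr[3]=17 > arr[4]=14
(3, 5): arr[3]=17 > arr[5]=8
(3, 6): arr[3]=17 > arr[6]=1
(3, 7): arr[3]=17 > arr[7]=4
(4, 5): arr[4]=14 > arr[5]=8
(4, 6): arr[4]=14 > arr[6]=1
(4, 7): arr[4]=14 > arr[7]=4
(5, 6): arr[5]=8 > arr[6]=1
(5, 7): arr[5]=8 > arr[7]=4

Total inversions: 14

The array has 14 inversion(s): (0,1), (0,6), (0,7), (2,6), (2,7), (3,4), (3,5), (3,6), (3,7), (4,5), (4,6), (4,7), (5,6), (5,7). Each pair (i,j) satisfies i < j and arr[i] > arr[j].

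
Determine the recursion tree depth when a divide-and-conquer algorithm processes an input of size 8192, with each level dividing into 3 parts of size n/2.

For divide and conquer with division factor 2:

Problem sizes at each level:
Level 0: 8192
Level 1: 4096
Level 2: 2048
Level 3: 1024
Level 4: 512
Level 5: 256
Level 6: 128
Level 7: 64
Level 8: 32
Level 9: 16
Level 10: 8
Level 11: 4
Level 12: 2
Level 13: 1

The root is level 0 and the size-1 base case is level 13 (the tree spans levels 0 through 13, i.e. 14 levels counting the root), so the depth is the number of divisions: log_2(8192) = 13

The recursion tree depth is log_2(8192) = 13. At each level, the problem size is divided by 2, so it takes 13 divisions to reduce to a base case of size 1. The algorithm makes 3 recursive calls at each level.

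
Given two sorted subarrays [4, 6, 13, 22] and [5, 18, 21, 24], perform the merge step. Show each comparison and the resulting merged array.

Merging process:

Compare 4 vs 5: take 4 from left. Merged: [4]
Compare 6 vs 5: take 5 from right. Merged: [4, 5]
Compare 6 vs 18: take 6 from left. Merged: [4, 5, 6]
Compare 13 vs 18: take 13 from left. Merged: [4, 5, 6, 13]
Compare 22 vs 18: take 18 from right. Merged: [4, 5, 6, 13, 18]
Compare 22 vs 21: take 21 from right. Merged: [4, 5, 6, 13, 18, 21]
Compare 22 vs 24: take 22 from left. Merged: [4, 5, 6, 13, 18, 21, 22]
Append remaining from right: [24]. Merged: [4, 5, 6, 13, 18, 21, 22, 24]

Final merged array: [4, 5, 6, 13, 18, 21, 22, 24]
Total comparisons: 7

The merged array is [4, 5, 6, 13, 18, 21, 22, 24], requiring 7 comparisons. The merge step runs in O(n) time where n is the total number of elements.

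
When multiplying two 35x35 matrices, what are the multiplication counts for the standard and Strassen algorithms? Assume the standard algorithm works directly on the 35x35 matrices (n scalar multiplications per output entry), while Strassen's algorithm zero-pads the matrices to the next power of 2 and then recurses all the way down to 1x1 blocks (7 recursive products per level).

Matrix multiplication for 35x35 matrices:

Strassen's algorithm requires power-of-2 dimensions. Pad 35x35 to 64x64 (next power of 2).

Standard algorithm: 35^3 = 42875 multiplications
Strassen's algorithm: 7^(log2(64)) = 7^6 = 117649 multiplications
Difference: 42875 - 117649 = -74774 (Strassen uses MORE here due to padding overhead — for small or just-over-power-of-2 n, padding can outweigh the per-level savings)

Standard: 42875 multiplications (35^3). Strassen: 117649 multiplications (7^6, after padding to 64x64). Strassen reduces 8 recursive multiplications to 7 at each level.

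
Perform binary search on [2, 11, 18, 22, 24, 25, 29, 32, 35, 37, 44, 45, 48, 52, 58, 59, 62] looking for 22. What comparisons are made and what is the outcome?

Binary search for 22 in [2, 11, 18, 22, 24, 25, 29, 32, 35, 37, 44, 45, 48, 52, 58, 59, 62]:

lo=0, hi=16, mid=8, arr[mid]=35 -> 35 > 22, search left half
lo=0, hi=7, mid=3, arr[mid]=22 -> Found target at index 3!

Binary search finds 22 at index 3 after 2 comparisons. The search repeatedly halves the search space by comparing with the middle element.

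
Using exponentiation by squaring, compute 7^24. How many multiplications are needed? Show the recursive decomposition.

Computing 7^24 by squaring (build up from 7^1; each line after the first costs one multiplication):

7^1 = 7
7^2 = (7^1)^2 = 7^2 = 49
7^3 = 7 * 7^2 = 7 * 49 = 343
7^6 = (7^3)^2 = 343^2 = 117649
7^12 = (7^6)^2 = 117649^2 = 13841287201
7^24 = (7^12)^2 = 13841287201^2 = 191581231380566414401

Result: 191581231380566414401
Multiplications needed: 5 (5 lines after 7^1)

7^24 = 191581231380566414401. Using exponentiation by squaring, this requires 5 multiplications. The key idea: if the exponent is even, square the half-power; if odd, multiply by the base once.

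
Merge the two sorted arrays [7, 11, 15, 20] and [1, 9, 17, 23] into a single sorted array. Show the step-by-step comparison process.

Merging process:

Compare 7 vs 1: take 1 from right. Merged: [1]
Compare 7 vs 9: take 7 from left. Merged: [1, 7]
Compare 11 vs 9: take 9 from right. Merged: [1, 7, 9]
Compare 11 vs 17: take 11 from left. Merged: [1, 7, 9, 11]
Compare 15 vs 17: take 15 from left. Merged: [1, 7, 9, 11, 15]
Compare 20 vs 17: take 17 from right. Merged: [1, 7, 9, 11, 15, 17]
Compare 20 vs 23: take 20 from left. Merged: [1, 7, 9, 11, 15, 17, 20]
Append remaining from right: [23]. Merged: [1, 7, 9, 11, 15, 17, 20, 23]

Final merged array: [1, 7, 9, 11, 15, 17, 20, 23]
Total comparisons: 7

The merged array is [1, 7, 9, 11, 15, 17, 20, 23], requiring 7 comparisons. The merge step runs in O(n) time where n is the total number of elements.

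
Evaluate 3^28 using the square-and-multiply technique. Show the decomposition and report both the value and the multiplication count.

Computing 3^28 by squaring (build up from 3^1; each line after the first costs one multiplication):

3^1 = 3
3^2 = (3^1)^2 = 3^2 = 9
3^3 = 3 * 3^2 = 3 * 9 = 27
3^6 = (3^3)^2 = 27^2 = 729
3^7 = 3 * 3^6 = 3 * 729 = 2187
3^14 = (3^7)^2 = 2187^2 = 4782969
3^28 = (3^14)^2 = 4782969^2 = 22876792454961

Result: 22876792454961
Multiplications needed: 6 (6 lines after 3^1)

3^28 = 22876792454961. Using exponentiation by squaring, this requires 6 multiplications. The key idea: if the exponent is even, square the half-power; if odd, multiply by the base once.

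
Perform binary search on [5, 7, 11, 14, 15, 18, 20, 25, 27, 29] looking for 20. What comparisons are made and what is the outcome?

Binary search for 20 in [5, 7, 11, 14, 15, 18, 20, 25, 27, 29]:

lo=0, hi=9, mid=4, arr[mid]=15 -> 15 < 20, search right half
lo=5, hi=9, mid=7, arr[mid]=25 -> 25 > 20, search left half
lo=5, hi=6, mid=5, arr[mid]=18 -> 18 < 20, search right half
lo=6, hi=6, mid=6, arr[mid]=20 -> Found target at index 6!

Binary search finds 20 at index 6 after 4 comparisons. The search repeatedly halves the search space by comparing with the middle element.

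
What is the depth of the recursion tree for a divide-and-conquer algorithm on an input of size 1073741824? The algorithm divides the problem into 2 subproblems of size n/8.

For divide and conquer with division factor 8:

Problem sizes at each level:
Level 0: 1073741824
Level 1: 134217728
Level 2: 16777216
Level 3: 2097152
Level 4: 262144
Level 5: 32768
Level 6: 4096
Level 7: 512
Level 8: 64
Level 9: 8
Level 10: 1

The root is level 0 and the size-1 base case is level 10 (the tree spans levels 0 through 10, i.e. 11 levels counting the root), so the depth is the number of divisions: log_8(1073741824) = 10

The recursion tree depth is log_8(1073741824) = 10. At each level, the problem size is divided by 8, so it takes 10 divisions to reduce to a base case of size 1. The algorithm makes 2 recursive calls at each level.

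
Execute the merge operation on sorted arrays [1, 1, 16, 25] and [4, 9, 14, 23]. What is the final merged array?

Merging process:

Compare 1 vs 4: take 1 from left. Merged: [1]
Compare 1 vs 4: take 1 from left. Merged: [1, 1]
Compare 16 vs 4: take 4 from right. Merged: [1, 1, 4]
Compare 16 vs 9: take 9 from right. Merged: [1, 1, 4, 9]
Compare 16 vs 14: take 14 from right. Merged: [1, 1, 4, 9, 14]
Compare 16 vs 23: take 16 from left. Merged: [1, 1, 4, 9, 14, 16]
Compare 25 vs 23: take 23 from right. Merged: [1, 1, 4, 9, 14, 16, 23]
Append remaining from left: [25]. Merged: [1, 1, 4, 9, 14, 16, 23, 25]

Final merged array: [1, 1, 4, 9, 14, 16, 23, 25]
Total comparisons: 7

The merged array is [1, 1, 4, 9, 14, 16, 23, 25], requiring 7 comparisons. The merge step runs in O(n) time where n is the total number of elements.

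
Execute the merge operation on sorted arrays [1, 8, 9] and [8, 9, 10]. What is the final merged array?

Merging process:

Compare 1 vs 8: take 1 from left. Merged: [1]
Compare 8 vs 8: take 8 from left. Merged: [1, 8]
Compare 9 vs 8: take 8 from right. Merged: [1, 8, 8]
Compare 9 vs 9: take 9 from left. Merged: [1, 8, 8, 9]
Append remaining from right: [9, 10]. Merged: [1, 8, 8, 9, 9, 10]

Final merged array: [1, 8, 8, 9, 9, 10]
Total comparisons: 4

The merged array is [1, 8, 8, 9, 9, 10], requiring 4 comparisons. The merge step runs in O(n) time where n is the total number of elements.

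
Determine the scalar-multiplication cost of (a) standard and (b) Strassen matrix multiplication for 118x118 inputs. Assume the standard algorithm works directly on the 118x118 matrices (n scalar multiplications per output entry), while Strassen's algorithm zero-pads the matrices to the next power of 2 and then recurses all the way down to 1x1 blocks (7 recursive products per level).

Matrix multiplication for 118x118 matrices:

Strassen's algorithm requires power-of-2 dimensions. Pad 118x118 to 128x128 (next power of 2).

Standard algorithm: 118^3 = 1643032 multiplications
Strassen's algorithm: 7^(log2(128)) = 7^7 = 823543 multiplications
Savings: 1643032 - 823543 = 819489 multiplications

Standard: 1643032 multiplications (118^3). Strassen: 823543 multiplications (7^7, after padding to 128x128). Strassen reduces 8 recursive multiplications to 7 at each level.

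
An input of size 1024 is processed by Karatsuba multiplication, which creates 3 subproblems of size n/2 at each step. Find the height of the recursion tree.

For divide and conquer with division factor 2:

Problem sizes at each level:
Level 0: 1024
Level 1: 512
Level 2: 256
Level 3: 128
Level 4: 64
Level 5: 32
Level 6: 16
Level 7: 8
Level 8: 4
Level 9: 2
Level 10: 1

The root is level 0 and the size-1 base case is level 10 (the tree spans levels 0 through 10, i.e. 11 levels counting the root), so the depth is the number of divisions: log_2(1024) = 10

The recursion tree depth is log_2(1024) = 10. At each level, the problem size is divided by 2, so it takes 10 divisions to reduce to a base case of size 1. The algorithm makes 3 recursive calls at each level.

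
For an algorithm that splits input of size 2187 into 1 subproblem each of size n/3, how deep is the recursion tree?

For divide and conquer with division factor 3:

Problem sizes at each level:
Level 0: 2187
Level 1: 729
Level 2: 243
Level 3: 81
Level 4: 27
Level 5: 9
Level 6: 3
Level 7: 1

The root is level 0 and the size-1 base case is level 7 (the tree spans levels 0 through 7, i.e. 8 levels counting the root), so the depth is the number of divisions: log_3(2187) = 7

The recursion tree depth is log_3(2187) = 7. At each level, the problem size is divided by 3, so it takes 7 divisions to reduce to a base case of size 1. The algorithm makes 1 recursive call at each level.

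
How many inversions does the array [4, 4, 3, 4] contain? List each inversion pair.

Finding inversions in [4, 4, 3, 4]:

(0, 2): arr[0]=4 > arr[2]=3
(1, 2): arr[1]=4 > arr[2]=3

Total inversions: 2

The array has 2 inversion(s): (0,2), (1,2). Each pair (i,j) satisfies i < j and arr[i] > arr[j].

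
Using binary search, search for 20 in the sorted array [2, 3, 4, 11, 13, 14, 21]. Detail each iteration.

Binary search for 20 in [2, 3, 4, 11, 13, 14, 21]:

lo=0, hi=6, mid=3, arr[mid]=11 -> 11 < 20, search right half
lo=4, hi=6, mid=5, arr[mid]=14 -> 14 < 20, search right half
lo=6, hi=6, mid=6, arr[mid]=21 -> 21 > 20, search left half
lo=6 > hi=5, target 20 not found

Binary search determines that 20 is not in the array after 3 comparisons. The search space was exhausted without finding the target.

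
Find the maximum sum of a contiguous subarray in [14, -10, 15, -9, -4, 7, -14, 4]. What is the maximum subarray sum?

Using Kadane's algorithm on [14, -10, 15, -9, -4, 7, -14, 4]:

Scanning through the array:
Position 1 (value -10): max_ending_here = 4, max_so_far = 14
Position 2 (value 15): max_ending_here = 19, max_so_far = 19
Position 3 (value -9): max_ending_here = 10, max_so_far = 19
Position 4 (value -4): max_ending_here = 6, max_so_far = 19
Position 5 (value 7): max_ending_here = 13, max_so_far = 19
Position 6 (value -14): max_ending_here = -1, max_so_far = 19
Position 7 (value 4): max_ending_here = 4, max_so_far = 19

Maximum subarray: [14, -10, 15]
Maximum sum: 19

The maximum subarray is [14, -10, 15] with sum 19. This subarray runs from index 0 to index 2.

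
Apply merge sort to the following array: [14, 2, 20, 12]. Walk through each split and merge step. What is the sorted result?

Merge sort trace:

Split: [14, 2, 20, 12] -> [14, 2] and [20, 12]
  Split: [14, 2] -> [14] and [2]
  Merge: [14] + [2] -> [2, 14]
  Split: [20, 12] -> [20] and [12]
  Merge: [20] + [12] -> [12, 20]
Merge: [2, 14] + [12, 20] -> [2, 12, 14, 20]

Final sorted array: [2, 12, 14, 20]

The merge sort proceeds by recursively splitting the array and merging sorted halves.
After all merges, the sorted array is [2, 12, 14, 20].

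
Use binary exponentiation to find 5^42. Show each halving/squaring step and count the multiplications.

Computing 5^42 by squaring (build up from 5^1; each line after the first costs one multiplication):

5^1 = 5
5^2 = (5^1)^2 = 5^2 = 25
5^4 = (5^2)^2 = 25^2 = 625
5^5 = 5 * 5^4 = 5 * 625 = 3125
5^10 = (5^5)^2 = 3125^2 = 9765625
5^20 = (5^10)^2 = 9765625^2 = 95367431640625
5^21 = 5 * 5^20 = 5 * 95367431640625 = 476837158203125
5^42 = (5^21)^2 = 476837158203125^2 = 227373675443232059478759765625

Result: 227373675443232059478759765625
Multiplications needed: 7 (7 lines after 5^1)

5^42 = 227373675443232059478759765625. Using exponentiation by squaring, this requires 7 multiplications. The key idea: if the exponent is even, square the half-power; if odd, multiply by the base once.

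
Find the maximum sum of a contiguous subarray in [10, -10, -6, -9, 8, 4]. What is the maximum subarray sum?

Using Kadane's algorithm on [10, -10, -6, -9, 8, 4]:

Scanning through the array:
Position 1 (value -10): max_ending_here = 0, max_so_far = 10
Position 2 (value -6): max_ending_here = -6, max_so_far = 10
Position 3 (value -9): max_ending_here = -9, max_so_far = 10
Position 4 (value 8): max_ending_here = 8, max_so_far = 10
Position 5 (value 4): max_ending_here = 12, max_so_far = 12

Maximum subarray: [8, 4]
Maximum sum: 12

The maximum subarray is [8, 4] with sum 12. This subarray runs from index 4 to index 5.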